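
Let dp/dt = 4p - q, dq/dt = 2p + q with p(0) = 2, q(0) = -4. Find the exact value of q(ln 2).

A = [[4,-1],[2,1]]; eigenvalues λ = 2, 3.
Eigenvectors: (-1,-2) for λ=2, (1,1) for λ=3.
From the initial condition, c_1 = 6, c_2 = 8.
q(ln 2) = (6)(2^2)(-2) + (8)(2^3)(1) = 16.

16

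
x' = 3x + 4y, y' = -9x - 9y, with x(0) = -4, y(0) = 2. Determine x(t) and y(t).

x(t) = -16te^(-3t) - 4e^(-3t), y(t) = 24te^(-3t) + 2e^(-3t)

Coefficient matrix A = [[3, 4], [-9, -9]].
Characteristic polynomial det(A - λI) = λ^2 + 6λ + 9 = 0.
Single eigenvalue λ = -3 with algebraic multiplicity 2.
Eigenvector v = (2,-3); generalized eigenvector w with (A-λI)w=v is (-1,2).
General solution: e^(-3t)[c_1·v + c_2·(t·v + w)].
Applying x(0)=-4, y(0)=2 gives c_1=-6, c_2=-8.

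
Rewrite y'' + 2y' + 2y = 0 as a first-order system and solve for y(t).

y(t) = C_1e^(-t)cos(t) + C_2e^(-t)sin(t)

Let x_1 = y, x_2 = y'. Then x_1' = x_2 and x_2' = -2x_1 - 2x_2.
A = [[0,1],[-2,-2]]; det(A-λI) = λ^2 + 2λ + 2.
Eigenvalues λ = -1 ± i.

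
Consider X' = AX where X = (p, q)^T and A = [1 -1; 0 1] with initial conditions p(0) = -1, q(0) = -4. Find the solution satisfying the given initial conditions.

p(t) = 4te^(t) - e^(t), q(t) = -4e^(t)

Coefficient matrix A = [[1, -1], [0, 1]].
Characteristic polynomial det(A - λI) = λ^2 - 2λ + 1 = 0.
Single eigenvalue λ = 1 with algebraic multiplicity 2.
Eigenvector v = (-1,0); generalized eigenvector w with (A-λI)w=v is (3,1).
General solution: e^(t)[c_1·v + c_2·(t·v + w)].
Applying p(0)=-1, q(0)=-4 gives c_1=-11, c_2=-4.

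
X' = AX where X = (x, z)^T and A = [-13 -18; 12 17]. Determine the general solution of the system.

Coefficient matrix A = [[-13, -18], [12, 17]].
Characteristic polynomial det(A - λI) = λ^2 - 4λ - 5 = 0.
Eigenvalues λ = 5, -1.
For λ=5: (A-λI) row 1 is [-18, -18], so an eigenvector is (1, -1).
For λ=-1: (A-λI) row 1 is [-12, -18], so an eigenvector is (-3, 2).
General solution: K_1e^(5t)(1,-1) + K_2e^(-t)(-3,2).

x(t) = K_1e^(5t) - 3K_2e^(-t), z(t) = -K_1e^(5t) + 2K_2e^(-t)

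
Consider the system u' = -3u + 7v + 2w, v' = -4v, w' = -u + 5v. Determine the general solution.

u(t) = -C_1e^(-t) + 2C_2e^(-2t) - 3C_3e^(-4t), v(t) = C_3e^(-4t), w(t) = -C_1e^(-t) + C_2e^(-2t) - 2C_3e^(-4t)

Coefficient matrix A = [[-3, 7, 2], [0, -4, 0], [-1, 5, 0]].
det(A - λI) = 0 gives eigenvalues λ = -1, -2, -4.
For λ=-1: eigenvector (-1,0,-1).
For λ=-2: eigenvector (2,0,1).
For λ=-4: eigenvector (-3,1,-2).
General solution: C_1e^(-t)(-1,0,-1) + C_2e^(-2t)(2,0,1) + C_3e^(-4t)(-3,1,-2).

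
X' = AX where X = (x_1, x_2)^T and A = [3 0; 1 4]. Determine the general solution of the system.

Coefficient matrix A = [[3, 0], [1, 4]].
Characteristic polynomial det(A - λI) = λ^2 - 7λ + 12 = 0.
Eigenvalues λ = 4, 3.
For λ=4: (A-λI) row 1 is [-1, 0], so an eigenvector is (0, -1).
For λ=3: (A-λI) row 2 is [1, 1], so an eigenvector is (1, -1).
General solution: c_1e^(4t)(0,-1) + c_2e^(3t)(1,-1).

x_1(t) = c_2e^(3t), x_2(t) = -c_1e^(4t) - c_2e^(3t)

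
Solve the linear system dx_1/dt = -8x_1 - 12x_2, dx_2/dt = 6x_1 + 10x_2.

x_1(t) = -2c_1e^(-2t) + c_2e^(4t), x_2(t) = c_1e^(-2t) - c_2e^(4t)

Coefficient matrix A = [[-8, -12], [6, 10]].
Characteristic polynomial det(A - λI) = λ^2 - 2λ - 8 = 0.
Eigenvalues λ = -2, 4.
For λ=-2: (A-λI) row 1 is [-6, -12], so an eigenvector is (-2, 1).
For λ=4: (A-λI) row 1 is [-12, -12], so an eigenvector is (1, -1).
General solution: c_1e^(-2t)(-2,1) + c_2e^(4t)(1,-1).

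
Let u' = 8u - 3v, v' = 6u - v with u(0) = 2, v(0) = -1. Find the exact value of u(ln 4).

5072

A = [[8,-3],[6,-1]]; eigenvalues λ = 5, 2.
Eigenvectors: (-1,-1) for λ=5, (1,2) for λ=2.
From the initial condition, c_1 = -5, c_2 = -3.
u(ln 4) = (-5)(4^5)(-1) + (-3)(4^2)(1) = 5072.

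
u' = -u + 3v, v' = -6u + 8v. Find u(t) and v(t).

u(t) = c_1e^(2t) + c_2e^(5t), v(t) = c_1e^(2t) + 2c_2e^(5t)

Coefficient matrix A = [[-1, 3], [-6, 8]].
Characteristic polynomial det(A - λI) = λ^2 - 7λ + 10 = 0.
Eigenvalues λ = 2, 5.
For λ=2: (A-λI) row 1 is [-3, 3], so an eigenvector is (1, 1).
For λ=5: (A-λI) row 1 is [-6, 3], so an eigenvector is (1, 2).
General solution: c_1e^(2t)(1,1) + c_2e^(5t)(1,2).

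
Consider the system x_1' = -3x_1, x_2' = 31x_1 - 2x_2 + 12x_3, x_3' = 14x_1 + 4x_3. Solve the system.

Coefficient matrix A = [[-3, 0, 0], [31, -2, 12], [14, 0, 4]].
det(A - λI) = 0 gives eigenvalues λ = 4, -2, -3.
For λ=4: eigenvector (0,2,1).
For λ=-2: eigenvector (0,1,0).
For λ=-3: eigenvector (1,-7,-2).
General solution: C_1e^(4t)(0,2,1) + C_2e^(-2t)(0,1,0) + C_3e^(-3t)(1,-7,-2).

x_1(t) = C_3e^(-3t), x_2(t) = 2C_1e^(4t) + C_2e^(-2t) - 7C_3e^(-3t), x_3(t) = C_1e^(4t) - 2C_3e^(-3t)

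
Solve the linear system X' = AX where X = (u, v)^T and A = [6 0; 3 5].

Coefficient matrix A = [[6, 0], [3, 5]].
Characteristic polynomial det(A - λI) = λ^2 - 11λ + 30 = 0.
Eigenvalues λ = 6, 5.
For λ=6: (A-λI) row 2 is [3, -1], so an eigenvector is (-1, -3).
For λ=5: (A-λI) row 1 is [1, 0], so an eigenvector is (0, -1).
General solution: K_1e^(6t)(-1,-3) + K_2e^(5t)(0,-1).

u(t) = -K_1e^(6t), v(t) = -3K_1e^(6t) - K_2e^(5t)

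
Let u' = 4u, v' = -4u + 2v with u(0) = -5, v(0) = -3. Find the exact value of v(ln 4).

2352

A = [[4,0],[-4,2]]; eigenvalues λ = 2, 4.
Eigenvectors: (0,1) for λ=2, (-1,2) for λ=4.
From the initial condition, c_1 = -13, c_2 = 5.
v(ln 4) = (-13)(4^2)(1) + (5)(4^4)(2) = 2352.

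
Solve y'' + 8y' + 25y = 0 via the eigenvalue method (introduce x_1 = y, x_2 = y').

y(t) = K_1e^(-4t)cos(3t) + K_2e^(-4t)sin(3t)

Let x_1 = y, x_2 = y'. Then x_1' = x_2 and x_2' = -25x_1 - 8x_2.
A = [[0,1],[-25,-8]]; det(A-λI) = λ^2 + 8λ + 25.
Eigenvalues λ = -4 ± 3i.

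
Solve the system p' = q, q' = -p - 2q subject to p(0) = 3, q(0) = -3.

p(t) = 3e^(-t), q(t) = -3e^(-t)

Coefficient matrix A = [[0, 1], [-1, -2]].
Characteristic polynomial det(A - λI) = λ^2 + 2λ + 1 = 0.
Single eigenvalue λ = -1 with algebraic multiplicity 2.
Eigenvector v = (1,-1); generalized eigenvector w with (A-λI)w=v is (0,1).
General solution: e^(-t)[K_1·v + K_2·(t·v + w)].
Applying p(0)=3, q(0)=-3 gives K_1=3, K_2=0.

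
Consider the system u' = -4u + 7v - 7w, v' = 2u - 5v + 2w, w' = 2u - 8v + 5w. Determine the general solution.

Coefficient matrix A = [[-4, 7, -7], [2, -5, 2], [2, -8, 5]].
det(A - λI) = 0 gives eigenvalues λ = -3, -4, 3.
For λ=-3: eigenvector (0,1,1).
For λ=-4: eigenvector (1,-2,-2).
For λ=3: eigenvector (-1,0,1).
General solution: c_1e^(-3t)(0,1,1) + c_2e^(-4t)(1,-2,-2) + c_3e^(3t)(-1,0,1).

u(t) = c_2e^(-4t) - c_3e^(3t), v(t) = c_1e^(-3t) - 2c_2e^(-4t), w(t) = c_1e^(-3t) - 2c_2e^(-4t) + c_3e^(3t)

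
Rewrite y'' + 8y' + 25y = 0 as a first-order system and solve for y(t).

Let x_1 = y, x_2 = y'. Then x_1' = x_2 and x_2' = -25x_1 - 8x_2.
A = [[0,1],[-25,-8]]; det(A-λI) = λ^2 + 8λ + 25.
Eigenvalues λ = -4 ± 3i.

y(t) = K_1e^(-4t)cos(3t) + K_2e^(-4t)sin(3t)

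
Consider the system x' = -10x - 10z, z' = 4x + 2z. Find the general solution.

Coefficient matrix A = [[-10, -10], [4, 2]].
Characteristic polynomial det(A - λI) = λ^2 + 8λ + 20 = 0.
Eigenvalues λ = -4 ± 2i (complex conjugate pair).
For λ=-4+2i: an eigenvector is (1,-1) - i(2,-1) = (1 - 2i, -1 + i).
A real fundamental pair from Re and Im of e^((-4+2i)t)v: X_1 = e^(-4t)(cos(2t)·(1,-1) + sin(2t)·(2,-1)), X_2 = e^(-4t)(sin(2t)·(1,-1) - cos(2t)·(2,-1)).
General solution: c_1X_1 + c_2X_2.

x(t) = 2c_1e^(-4t)sin(2t) + c_1e^(-4t)cos(2t) + c_2e^(-4t)sin(2t) - 2c_2e^(-4t)cos(2t), z(t) = -c_1e^(-4t)sin(2t) - c_1e^(-4t)cos(2t) - c_2e^(-4t)sin(2t) + c_2e^(-4t)cos(2t)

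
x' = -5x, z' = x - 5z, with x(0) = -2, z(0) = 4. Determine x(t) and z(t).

Coefficient matrix A = [[-5, 0], [1, -5]].
Characteristic polynomial det(A - λI) = λ^2 + 10λ + 25 = 0.
Single eigenvalue λ = -5 with algebraic multiplicity 2.
Eigenvector v = (0,-1); generalized eigenvector w with (A-λI)w=v is (-1,2).
General solution: e^(-5t)[K_1·v + K_2·(t·v + w)].
Applying x(0)=-2, z(0)=4 gives K_1=0, K_2=2.

x(t) = -2e^(-5t), z(t) = -2te^(-5t) + 4e^(-5t)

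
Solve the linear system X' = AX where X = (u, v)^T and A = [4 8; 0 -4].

u(t) = -K_1e^(4t) - K_2e^(-4t), v(t) = K_2e^(-4t)

Coefficient matrix A = [[4, 8], [0, -4]].
Characteristic polynomial det(A - λI) = λ^2 - 16 = 0.
Eigenvalues λ = 4, -4.
For λ=4: (A-λI) row 1 is [0, 8], so an eigenvector is (-1, 0).
For λ=-4: (A-λI) row 1 is [8, 8], so an eigenvector is (-1, 1).
General solution: K_1e^(4t)(-1,0) + K_2e^(-4t)(-1,1).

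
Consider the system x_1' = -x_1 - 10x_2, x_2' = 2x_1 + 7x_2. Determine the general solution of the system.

Coefficient matrix A = [[-1, -10], [2, 7]].
Characteristic polynomial det(A - λI) = λ^2 - 6λ + 13 = 0.
Eigenvalues λ = 3 ± 2i (complex conjugate pair).
For λ=3+2i: an eigenvector is (1,0) - i(-2,1) = (1 + 2i, 0 - i).
A real fundamental pair from Re and Im of e^((3+2i)t)v: X_1 = e^(3t)(cos(2t)·(1,0) + sin(2t)·(-2,1)), X_2 = e^(3t)(sin(2t)·(1,0) - cos(2t)·(-2,1)).
General solution: c_1X_1 + c_2X_2.

x_1(t) = -2c_1e^(3t)sin(2t) + c_1e^(3t)cos(2t) + c_2e^(3t)sin(2t) + 2c_2e^(3t)cos(2t), x_2(t) = c_1e^(3t)sin(2t) - c_2e^(3t)cos(2t)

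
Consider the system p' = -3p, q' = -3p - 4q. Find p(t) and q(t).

Coefficient matrix A = [[-3, 0], [-3, -4]].
Characteristic polynomial det(A - λI) = λ^2 + 7λ + 12 = 0.
Eigenvalues λ = -3, -4.
For λ=-3: (A-λI) row 2 is [-3, -1], so an eigenvector is (1, -3).
For λ=-4: (A-λI) row 1 is [1, 0], so an eigenvector is (0, 1).
General solution: K_1e^(-3t)(1,-3) + K_2e^(-4t)(0,1).

p(t) = K_1e^(-3t), q(t) = -3K_1e^(-3t) + K_2e^(-4t)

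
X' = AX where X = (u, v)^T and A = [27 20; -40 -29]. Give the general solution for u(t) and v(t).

u(t) = 2c_1e^(-t)sin(4t) + c_1e^(-t)cos(4t) + c_2e^(-t)sin(4t) - 2c_2e^(-t)cos(4t), v(t) = -3c_1e^(-t)sin(4t) - c_1e^(-t)cos(4t) - c_2e^(-t)sin(4t) + 3c_2e^(-t)cos(4t)

Coefficient matrix A = [[27, 20], [-40, -29]].
Characteristic polynomial det(A - λI) = λ^2 + 2λ + 17 = 0.
Eigenvalues λ = -1 ± 4i (complex conjugate pair).
For λ=-1+4i: an eigenvector is (1,-1) - i(2,-3) = (1 - 2i, -1 + 3i).
A real fundamental pair from Re and Im of e^((-1+4i)t)v: X_1 = e^(-t)(cos(4t)·(1,-1) + sin(4t)·(2,-3)), X_2 = e^(-t)(sin(4t)·(1,-1) - cos(4t)·(2,-3)).
General solution: c_1X_1 + c_2X_2.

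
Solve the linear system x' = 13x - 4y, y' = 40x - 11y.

x(t) = -c_1e^(t)sin(4t) + c_2e^(t)cos(4t), y(t) = -3c_1e^(t)sin(4t) + c_1e^(t)cos(4t) + c_2e^(t)sin(4t) + 3c_2e^(t)cos(4t)

Coefficient matrix A = [[13, -4], [40, -11]].
Characteristic polynomial det(A - λI) = λ^2 - 2λ + 17 = 0.
Eigenvalues λ = 1 ± 4i (complex conjugate pair).
For λ=1+4i: an eigenvector is (0,1) - i(-1,-3) = (0 + i, 1 + 3i).
A real fundamental pair from Re and Im of e^((1+4i)t)v: X_1 = e^(t)(cos(4t)·(0,1) + sin(4t)·(-1,-3)), X_2 = e^(t)(sin(4t)·(0,1) - cos(4t)·(-1,-3)).
General solution: c_1X_1 + c_2X_2.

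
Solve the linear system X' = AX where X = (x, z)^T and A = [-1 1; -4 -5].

x(t) = -K_1e^(-3t) - K_2te^(-3t) - K_2e^(-3t), z(t) = 2K_1e^(-3t) + 2K_2te^(-3t) + K_2e^(-3t)

Coefficient matrix A = [[-1, 1], [-4, -5]].
Characteristic polynomial det(A - λI) = λ^2 + 6λ + 9 = 0.
Single eigenvalue λ = -3 with algebraic multiplicity 2.
Eigenvector v = (-1,2); generalized eigenvector w with (A-λI)w=v is (-1,1).
General solution: e^(-3t)[K_1·v + K_2·(t·v + w)].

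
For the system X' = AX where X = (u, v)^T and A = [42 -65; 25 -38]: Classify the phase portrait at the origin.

A = [[42,-65],[25,-38]]; det(A-λI) = λ^2 - 4λ + 29.
λ = 2 ± 5i: positive real part.

unstable spiral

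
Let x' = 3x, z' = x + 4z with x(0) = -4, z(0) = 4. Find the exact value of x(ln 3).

-108

A = [[3,0],[1,4]]; eigenvalues λ = 3, 4.
Eigenvectors: (-1,1) for λ=3, (0,1) for λ=4.
From the initial condition, c_1 = 4, c_2 = 0.
x(ln 3) = (4)(3^3)(-1) + (0)(3^4)(0) = -108.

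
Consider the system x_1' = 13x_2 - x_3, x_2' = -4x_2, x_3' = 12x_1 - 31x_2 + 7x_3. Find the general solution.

x_1(t) = -K_1e^(4t) - 2K_2e^(-4t) - K_3e^(3t), x_2(t) = K_2e^(-4t), x_3(t) = 4K_1e^(4t) + 5K_2e^(-4t) + 3K_3e^(3t)

Coefficient matrix A = [[0, 13, -1], [0, -4, 0], [12, -31, 7]].
det(A - λI) = 0 gives eigenvalues λ = 4, -4, 3.
For λ=4: eigenvector (-1,0,4).
For λ=-4: eigenvector (-2,1,5).
For λ=3: eigenvector (-1,0,3).
General solution: K_1e^(4t)(-1,0,4) + K_2e^(-4t)(-2,1,5) + K_3e^(3t)(-1,0,3).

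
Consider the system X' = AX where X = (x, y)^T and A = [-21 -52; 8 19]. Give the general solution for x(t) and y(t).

x(t) = -3K_1e^(-t)sin(4t) - 2K_1e^(-t)cos(4t) - 2K_2e^(-t)sin(4t) + 3K_2e^(-t)cos(4t), y(t) = K_1e^(-t)sin(4t) + K_1e^(-t)cos(4t) + K_2e^(-t)sin(4t) - K_2e^(-t)cos(4t)

Coefficient matrix A = [[-21, -52], [8, 19]].
Characteristic polynomial det(A - λI) = λ^2 + 2λ + 17 = 0.
Eigenvalues λ = -1 ± 4i (complex conjugate pair).
For λ=-1+4i: an eigenvector is (-2,1) - i(-3,1) = (-2 + 3i, 1 - i).
A real fundamental pair from Re and Im of e^((-1+4i)t)v: X_1 = e^(-t)(cos(4t)·(-2,1) + sin(4t)·(-3,1)), X_2 = e^(-t)(sin(4t)·(-2,1) - cos(4t)·(-3,1)).
General solution: K_1X_1 + K_2X_2.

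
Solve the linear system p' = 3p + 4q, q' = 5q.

p(t) = -2K_1e^(5t) - K_2e^(3t), q(t) = -K_1e^(5t)

Coefficient matrix A = [[3, 4], [0, 5]].
Characteristic polynomial det(A - λI) = λ^2 - 8λ + 15 = 0.
Eigenvalues λ = 5, 3.
For λ=5: (A-λI) row 1 is [-2, 4], so an eigenvector is (-2, -1).
For λ=3: (A-λI) row 1 is [0, 4], so an eigenvector is (-1, 0).
General solution: K_1e^(5t)(-2,-1) + K_2e^(3t)(-1,0).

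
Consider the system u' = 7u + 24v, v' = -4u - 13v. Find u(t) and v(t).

Coefficient matrix A = [[7, 24], [-4, -13]].
Characteristic polynomial det(A - λI) = λ^2 + 6λ + 5 = 0.
Eigenvalues λ = -1, -5.
For λ=-1: (A-λI) row 1 is [8, 24], so an eigenvector is (3, -1).
For λ=-5: (A-λI) row 1 is [12, 24], so an eigenvector is (-2, 1).
General solution: K_1e^(-t)(3,-1) + K_2e^(-5t)(-2,1).

u(t) = 3K_1e^(-t) - 2K_2e^(-5t), v(t) = -K_1e^(-t) + K_2e^(-5t)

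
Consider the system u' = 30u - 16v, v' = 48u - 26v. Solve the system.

Coefficient matrix A = [[30, -16], [48, -26]].
Characteristic polynomial det(A - λI) = λ^2 - 4λ - 12 = 0.
Eigenvalues λ = 6, -2.
For λ=6: (A-λI) row 1 is [24, -16], so an eigenvector is (2, 3).
For λ=-2: (A-λI) row 1 is [32, -16], so an eigenvector is (1, 2).
General solution: c_1e^(6t)(2,3) + c_2e^(-2t)(1,2).

u(t) = 2c_1e^(6t) + c_2e^(-2t), v(t) = 3c_1e^(6t) + 2c_2e^(-2t)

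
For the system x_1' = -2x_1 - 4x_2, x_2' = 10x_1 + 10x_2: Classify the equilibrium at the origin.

A = [[-2,-4],[10,10]]; det(A-λI) = λ^2 - 8λ + 20.
λ = 4 ± 2i: positive real part.

unstable spiral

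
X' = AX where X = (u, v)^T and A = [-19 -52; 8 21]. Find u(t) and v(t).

Coefficient matrix A = [[-19, -52], [8, 21]].
Characteristic polynomial det(A - λI) = λ^2 - 2λ + 17 = 0.
Eigenvalues λ = 1 ± 4i (complex conjugate pair).
For λ=1+4i: an eigenvector is (2,-1) - i(3,-1) = (2 - 3i, -1 + i).
A real fundamental pair from Re and Im of e^((1+4i)t)v: X_1 = e^(t)(cos(4t)·(2,-1) + sin(4t)·(3,-1)), X_2 = e^(t)(sin(4t)·(2,-1) - cos(4t)·(3,-1)).
General solution: c_1X_1 + c_2X_2.

u(t) = 3c_1e^(t)sin(4t) + 2c_1e^(t)cos(4t) + 2c_2e^(t)sin(4t) - 3c_2e^(t)cos(4t), v(t) = -c_1e^(t)sin(4t) - c_1e^(t)cos(4t) - c_2e^(t)sin(4t) + c_2e^(t)cos(4t)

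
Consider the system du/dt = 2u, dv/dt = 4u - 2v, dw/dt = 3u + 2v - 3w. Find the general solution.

u(t) = K_3e^(2t), v(t) = K_2e^(-2t) + K_3e^(2t), w(t) = K_1e^(-3t) + 2K_2e^(-2t) + K_3e^(2t)

Coefficient matrix A = [[2, 0, 0], [4, -2, 0], [3, 2, -3]].
det(A - λI) = 0 gives eigenvalues λ = -3, -2, 2.
For λ=-3: eigenvector (0,0,1).
For λ=-2: eigenvector (0,1,2).
For λ=2: eigenvector (1,1,1).
General solution: K_1e^(-3t)(0,0,1) + K_2e^(-2t)(0,1,2) + K_3e^(2t)(1,1,1).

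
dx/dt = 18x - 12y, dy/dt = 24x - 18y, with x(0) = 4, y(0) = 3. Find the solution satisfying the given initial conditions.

x(t) = 5e^(6t) - e^(-6t), y(t) = 5e^(6t) - 2e^(-6t)

Coefficient matrix A = [[18, -12], [24, -18]].
Characteristic polynomial det(A - λI) = λ^2 - 36 = 0.
Eigenvalues λ = 6, -6.
For λ=6: (A-λI) row 1 is [12, -12], so an eigenvector is (1, 1).
For λ=-6: (A-λI) row 1 is [24, -12], so an eigenvector is (1, 2).
General solution: C_1e^(6t)(1,1) + C_2e^(-6t)(1,2).
Applying x(0)=4, y(0)=3 gives C_1=5, C_2=-1.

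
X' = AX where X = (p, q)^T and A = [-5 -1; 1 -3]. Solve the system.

Coefficient matrix A = [[-5, -1], [1, -3]].
Characteristic polynomial det(A - λI) = λ^2 + 8λ + 16 = 0.
Single eigenvalue λ = -4 with algebraic multiplicity 2.
Eigenvector v = (1,-1); generalized eigenvector w with (A-λI)w=v is (-1,0).
General solution: e^(-4t)[C_1·v + C_2·(t·v + w)].

p(t) = C_1e^(-4t) + C_2te^(-4t) - C_2e^(-4t), q(t) = -C_1e^(-4t) - C_2te^(-4t)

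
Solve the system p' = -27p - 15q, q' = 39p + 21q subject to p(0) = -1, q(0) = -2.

Coefficient matrix A = [[-27, -15], [39, 21]].
Characteristic polynomial det(A - λI) = λ^2 + 6λ + 18 = 0.
Eigenvalues λ = -3 ± 3i (complex conjugate pair).
For λ=-3+3i: an eigenvector is (-2,3) - i(1,-2) = (-2 - i, 3 + 2i).
A real fundamental pair from Re and Im of e^((-3+3i)t)v: X_1 = e^(-3t)(cos(3t)·(-2,3) + sin(3t)·(1,-2)), X_2 = e^(-3t)(sin(3t)·(-2,3) - cos(3t)·(1,-2)).
General solution: c_1X_1 + c_2X_2.
Applying p(0)=-1, q(0)=-2 gives c_1=4, c_2=-7.

p(t) = 18e^(-3t)sin(3t) - e^(-3t)cos(3t), q(t) = -29e^(-3t)sin(3t) - 2e^(-3t)cos(3t)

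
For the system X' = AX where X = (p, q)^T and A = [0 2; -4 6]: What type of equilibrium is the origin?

A = [[0,2],[-4,6]]; det(A-λI) = λ^2 - 6λ + 8.
λ = 4, 2: both positive.

unstable node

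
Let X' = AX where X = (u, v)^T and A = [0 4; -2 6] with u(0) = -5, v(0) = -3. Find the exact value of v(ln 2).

A = [[0,4],[-2,6]]; eigenvalues λ = 2, 4.
Eigenvectors: (2,1) for λ=2, (-1,-1) for λ=4.
From the initial condition, c_1 = -2, c_2 = 1.
v(ln 2) = (-2)(2^2)(1) + (1)(2^4)(-1) = -24.

-24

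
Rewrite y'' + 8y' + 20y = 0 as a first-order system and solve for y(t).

Let x_1 = y, x_2 = y'. Then x_1' = x_2 and x_2' = -20x_1 - 8x_2.
A = [[0,1],[-20,-8]]; det(A-λI) = λ^2 + 8λ + 20.
Eigenvalues λ = -4 ± 2i.

y(t) = c_1e^(-4t)cos(2t) + c_2e^(-4t)sin(2t)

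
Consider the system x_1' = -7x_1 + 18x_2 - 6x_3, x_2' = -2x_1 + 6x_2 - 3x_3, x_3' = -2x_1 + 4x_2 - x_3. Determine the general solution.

Coefficient matrix A = [[-7, 18, -6], [-2, 6, -3], [-2, 4, -1]].
det(A - λI) = 0 gives eigenvalues λ = -1, 2, -3.
For λ=-1: eigenvector (2,1,1).
For λ=2: eigenvector (2,1,0).
For λ=-3: eigenvector (3,1,1).
General solution: K_1e^(-t)(2,1,1) + K_2e^(2t)(2,1,0) + K_3e^(-3t)(3,1,1).

x_1(t) = 2K_1e^(-t) + 2K_2e^(2t) + 3K_3e^(-3t), x_2(t) = K_1e^(-t) + K_2e^(2t) + K_3e^(-3t), x_3(t) = K_1e^(-t) + K_3e^(-3t)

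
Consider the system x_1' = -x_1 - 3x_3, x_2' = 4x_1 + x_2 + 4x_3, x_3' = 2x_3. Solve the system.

Coefficient matrix A = [[-1, 0, -3], [4, 1, 4], [0, 0, 2]].
det(A - λI) = 0 gives eigenvalues λ = -1, 2, 1.
For λ=-1: eigenvector (1,-2,0).
For λ=2: eigenvector (-1,0,1).
For λ=1: eigenvector (0,1,0).
General solution: C_1e^(-t)(1,-2,0) + C_2e^(2t)(-1,0,1) + C_3e^(t)(0,1,0).

x_1(t) = C_1e^(-t) - C_2e^(2t), x_2(t) = -2C_1e^(-t) + C_3e^(t), x_3(t) = C_2e^(2t)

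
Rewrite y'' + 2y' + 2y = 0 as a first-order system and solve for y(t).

y(t) = c_1e^(-t)cos(t) + c_2e^(-t)sin(t)

Let x_1 = y, x_2 = y'. Then x_1' = x_2 and x_2' = -2x_1 - 2x_2.
A = [[0,1],[-2,-2]]; det(A-λI) = λ^2 + 2λ + 2.
Eigenvalues λ = -1 ± i.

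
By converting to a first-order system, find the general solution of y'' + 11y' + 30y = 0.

Let x_1 = y, x_2 = y'. Then x_1' = x_2 and x_2' = -30x_1 - 11x_2.
A = [[0,1],[-30,-11]]; det(A-λI) = λ^2 + 11λ + 30.
Eigenvalues λ = -6, -5 with eigenvectors (1,-6), (1,-5).

y(t) = K_1e^(-6t) + K_2e^(-5t)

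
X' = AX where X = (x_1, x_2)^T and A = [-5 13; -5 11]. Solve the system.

x_1(t) = 3C_1e^(3t)sin(t) - 2C_1e^(3t)cos(t) - 2C_2e^(3t)sin(t) - 3C_2e^(3t)cos(t), x_2(t) = 2C_1e^(3t)sin(t) - C_1e^(3t)cos(t) - C_2e^(3t)sin(t) - 2C_2e^(3t)cos(t)

Coefficient matrix A = [[-5, 13], [-5, 11]].
Characteristic polynomial det(A - λI) = λ^2 - 6λ + 10 = 0.
Eigenvalues λ = 3 ± i (complex conjugate pair).
For λ=3+i: an eigenvector is (-2,-1) - i(3,2) = (-2 - 3i, -1 - 2i).
A real fundamental pair from Re and Im of e^((3+i)t)v: X_1 = e^(3t)(cos(t)·(-2,-1) + sin(t)·(3,2)), X_2 = e^(3t)(sin(t)·(-2,-1) - cos(t)·(3,2)).
General solution: C_1X_1 + C_2X_2.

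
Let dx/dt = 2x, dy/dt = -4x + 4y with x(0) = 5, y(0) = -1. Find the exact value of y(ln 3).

-801

A = [[2,0],[-4,4]]; eigenvalues λ = 2, 4.
Eigenvectors: (1,2) for λ=2, (0,-1) for λ=4.
From the initial condition, c_1 = 5, c_2 = 11.
y(ln 3) = (5)(3^2)(2) + (11)(3^4)(-1) = -801.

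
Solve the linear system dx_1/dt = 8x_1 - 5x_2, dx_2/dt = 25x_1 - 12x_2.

Coefficient matrix A = [[8, -5], [25, -12]].
Characteristic polynomial det(A - λI) = λ^2 + 4λ + 29 = 0.
Eigenvalues λ = -2 ± 5i (complex conjugate pair).
For λ=-2+5i: an eigenvector is (1,2) - i(0,1) = (1, 2 - i).
A real fundamental pair from Re and Im of e^((-2+5i)t)v: X_1 = e^(-2t)(cos(5t)·(1,2) + sin(5t)·(0,1)), X_2 = e^(-2t)(sin(5t)·(1,2) - cos(5t)·(0,1)).
General solution: C_1X_1 + C_2X_2.

x_1(t) = C_1e^(-2t)cos(5t) + C_2e^(-2t)sin(5t), x_2(t) = C_1e^(-2t)sin(5t) + 2C_1e^(-2t)cos(5t) + 2C_2e^(-2t)sin(5t) - C_2e^(-2t)cos(5t)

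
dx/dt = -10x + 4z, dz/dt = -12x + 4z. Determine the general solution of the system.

x(t) = 2K_1e^(-4t) + K_2e^(-2t), z(t) = 3K_1e^(-4t) + 2K_2e^(-2t)

Coefficient matrix A = [[-10, 4], [-12, 4]].
Characteristic polynomial det(A - λI) = λ^2 + 6λ + 8 = 0.
Eigenvalues λ = -4, -2.
For λ=-4: (A-λI) row 1 is [-6, 4], so an eigenvector is (2, 3).
For λ=-2: (A-λI) row 1 is [-8, 4], so an eigenvector is (1, 2).
General solution: K_1e^(-4t)(2,3) + K_2e^(-2t)(1,2).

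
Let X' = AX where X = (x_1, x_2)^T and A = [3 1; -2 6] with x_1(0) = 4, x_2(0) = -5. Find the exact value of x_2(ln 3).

-3321

A = [[3,1],[-2,6]]; eigenvalues λ = 4, 5.
Eigenvectors: (1,1) for λ=4, (-1,-2) for λ=5.
From the initial condition, c_1 = 13, c_2 = 9.
x_2(ln 3) = (13)(3^4)(1) + (9)(3^5)(-2) = -3321.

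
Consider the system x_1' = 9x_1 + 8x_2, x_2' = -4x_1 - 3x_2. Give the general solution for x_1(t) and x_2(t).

x_1(t) = K_1e^(t) + 2K_2e^(5t), x_2(t) = -K_1e^(t) - K_2e^(5t)

Coefficient matrix A = [[9, 8], [-4, -3]].
Characteristic polynomial det(A - λI) = λ^2 - 6λ + 5 = 0.
Eigenvalues λ = 1, 5.
For λ=1: (A-λI) row 1 is [8, 8], so an eigenvector is (1, -1).
For λ=5: (A-λI) row 1 is [4, 8], so an eigenvector is (2, -1).
General solution: K_1e^(t)(1,-1) + K_2e^(5t)(2,-1).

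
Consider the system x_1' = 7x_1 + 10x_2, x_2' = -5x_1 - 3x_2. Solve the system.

Coefficient matrix A = [[7, 10], [-5, -3]].
Characteristic polynomial det(A - λI) = λ^2 - 4λ + 29 = 0.
Eigenvalues λ = 2 ± 5i (complex conjugate pair).
For λ=2+5i: an eigenvector is (-1,0) - i(-1,1) = (-1 + i, 0 - i).
A real fundamental pair from Re and Im of e^((2+5i)t)v: X_1 = e^(2t)(cos(5t)·(-1,0) + sin(5t)·(-1,1)), X_2 = e^(2t)(sin(5t)·(-1,0) - cos(5t)·(-1,1)).
General solution: c_1X_1 + c_2X_2.

x_1(t) = -c_1e^(2t)sin(5t) - c_1e^(2t)cos(5t) - c_2e^(2t)sin(5t) + c_2e^(2t)cos(5t), x_2(t) = c_1e^(2t)sin(5t) - c_2e^(2t)cos(5t)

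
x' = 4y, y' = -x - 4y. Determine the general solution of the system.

Coefficient matrix A = [[0, 4], [-1, -4]].
Characteristic polynomial det(A - λI) = λ^2 + 4λ + 4 = 0.
Single eigenvalue λ = -2 with algebraic multiplicity 2.
Eigenvector v = (2,-1); generalized eigenvector w with (A-λI)w=v is (3,-1).
General solution: e^(-2t)[c_1·v + c_2·(t·v + w)].

x(t) = 2c_1e^(-2t) + 2c_2te^(-2t) + 3c_2e^(-2t), y(t) = -c_1e^(-2t) - c_2te^(-2t) - c_2e^(-2t)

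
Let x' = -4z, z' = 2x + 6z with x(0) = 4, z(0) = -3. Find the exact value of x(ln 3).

180

A = [[0,-4],[2,6]]; eigenvalues λ = 4, 2.
Eigenvectors: (-1,1) for λ=4, (2,-1) for λ=2.
From the initial condition, c_1 = -2, c_2 = 1.
x(ln 3) = (-2)(3^4)(-1) + (1)(3^2)(2) = 180.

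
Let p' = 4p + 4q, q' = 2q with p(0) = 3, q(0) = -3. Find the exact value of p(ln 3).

A = [[4,4],[0,2]]; eigenvalues λ = 2, 4.
Eigenvectors: (-2,1) for λ=2, (-1,0) for λ=4.
From the initial condition, c_1 = -3, c_2 = 3.
p(ln 3) = (-3)(3^2)(-2) + (3)(3^4)(-1) = -189.

-189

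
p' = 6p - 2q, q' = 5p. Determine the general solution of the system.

Coefficient matrix A = [[6, -2], [5, 0]].
Characteristic polynomial det(A - λI) = λ^2 - 6λ + 10 = 0.
Eigenvalues λ = 3 ± i (complex conjugate pair).
For λ=3+i: an eigenvector is (1,2) - i(-1,-1) = (1 + i, 2 + i).
A real fundamental pair from Re and Im of e^((3+i)t)v: X_1 = e^(3t)(cos(t)·(1,2) + sin(t)·(-1,-1)), X_2 = e^(3t)(sin(t)·(1,2) - cos(t)·(-1,-1)).
General solution: C_1X_1 + C_2X_2.

p(t) = -C_1e^(3t)sin(t) + C_1e^(3t)cos(t) + C_2e^(3t)sin(t) + C_2e^(3t)cos(t), q(t) = -C_1e^(3t)sin(t) + 2C_1e^(3t)cos(t) + 2C_2e^(3t)sin(t) + C_2e^(3t)cos(t)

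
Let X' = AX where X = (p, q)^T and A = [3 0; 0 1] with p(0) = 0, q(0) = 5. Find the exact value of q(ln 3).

15

A = [[3,0],[0,1]]; eigenvalues λ = 1, 3.
Eigenvectors: (0,-1) for λ=1, (1,0) for λ=3.
From the initial condition, c_1 = -5, c_2 = 0.
q(ln 3) = (-5)(3^1)(-1) + (0)(3^3)(0) = 15.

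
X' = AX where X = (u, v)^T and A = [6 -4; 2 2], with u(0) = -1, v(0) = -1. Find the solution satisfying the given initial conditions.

Coefficient matrix A = [[6, -4], [2, 2]].
Characteristic polynomial det(A - λI) = λ^2 - 8λ + 20 = 0.
Eigenvalues λ = 4 ± 2i (complex conjugate pair).
For λ=4+2i: an eigenvector is (1,1) - i(-1,0) = (1 + i, 1).
A real fundamental pair from Re and Im of e^((4+2i)t)v: X_1 = e^(4t)(cos(2t)·(1,1) + sin(2t)·(-1,0)), X_2 = e^(4t)(sin(2t)·(1,1) - cos(2t)·(-1,0)).
General solution: C_1X_1 + C_2X_2.
Applying u(0)=-1, v(0)=-1 gives C_1=-1, C_2=0.

u(t) = e^(4t)sin(2t) - e^(4t)cos(2t), v(t) = -e^(4t)cos(2t)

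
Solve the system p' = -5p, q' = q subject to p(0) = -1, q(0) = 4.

Coefficient matrix A = [[-5, 0], [0, 1]].
Characteristic polynomial det(A - λI) = λ^2 + 4λ - 5 = 0.
Eigenvalues λ = 1, -5.
For λ=1: (A-λI) row 1 is [-6, 0], so an eigenvector is (0, -1).
For λ=-5: (A-λI) row 2 is [0, 6], so an eigenvector is (1, 0).
General solution: C_1e^(t)(0,-1) + C_2e^(-5t)(1,0).
Applying p(0)=-1, q(0)=4 gives C_1=-4, C_2=-1.

p(t) = -e^(-5t), q(t) = 4e^(t)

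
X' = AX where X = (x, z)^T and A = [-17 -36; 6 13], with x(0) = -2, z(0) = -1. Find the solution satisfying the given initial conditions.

Coefficient matrix A = [[-17, -36], [6, 13]].
Characteristic polynomial det(A - λI) = λ^2 + 4λ - 5 = 0.
Eigenvalues λ = -5, 1.
For λ=-5: (A-λI) row 1 is [-12, -36], so an eigenvector is (-3, 1).
For λ=1: (A-λI) row 1 is [-18, -36], so an eigenvector is (2, -1).
General solution: K_1e^(-5t)(-3,1) + K_2e^(t)(2,-1).
Applying x(0)=-2, z(0)=-1 gives K_1=4, K_2=5.

x(t) = 10e^(t) - 12e^(-5t), z(t) = -5e^(t) + 4e^(-5t)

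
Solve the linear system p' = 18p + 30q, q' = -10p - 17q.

p(t) = -3K_1e^(-2t) - 2K_2e^(3t), q(t) = 2K_1e^(-2t) + K_2e^(3t)

Coefficient matrix A = [[18, 30], [-10, -17]].
Characteristic polynomial det(A - λI) = λ^2 - λ - 6 = 0.
Eigenvalues λ = -2, 3.
For λ=-2: (A-λI) row 1 is [20, 30], so an eigenvector is (-3, 2).
For λ=3: (A-λI) row 1 is [15, 30], so an eigenvector is (-2, 1).
General solution: K_1e^(-2t)(-3,2) + K_2e^(3t)(-2,1).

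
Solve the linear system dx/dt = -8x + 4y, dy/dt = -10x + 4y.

x(t) = -C_1e^(-2t)sin(2t) + C_1e^(-2t)cos(2t) + C_2e^(-2t)sin(2t) + C_2e^(-2t)cos(2t), y(t) = -2C_1e^(-2t)sin(2t) + C_1e^(-2t)cos(2t) + C_2e^(-2t)sin(2t) + 2C_2e^(-2t)cos(2t)

Coefficient matrix A = [[-8, 4], [-10, 4]].
Characteristic polynomial det(A - λI) = λ^2 + 4λ + 8 = 0.
Eigenvalues λ = -2 ± 2i (complex conjugate pair).
For λ=-2+2i: an eigenvector is (1,1) - i(-1,-2) = (1 + i, 1 + 2i).
A real fundamental pair from Re and Im of e^((-2+2i)t)v: X_1 = e^(-2t)(cos(2t)·(1,1) + sin(2t)·(-1,-2)), X_2 = e^(-2t)(sin(2t)·(1,1) - cos(2t)·(-1,-2)).
General solution: C_1X_1 + C_2X_2.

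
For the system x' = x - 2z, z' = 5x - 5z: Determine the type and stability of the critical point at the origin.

stable spiral

A = [[1,-2],[5,-5]]; det(A-λI) = λ^2 + 4λ + 5.
λ = -2 ± i: negative real part.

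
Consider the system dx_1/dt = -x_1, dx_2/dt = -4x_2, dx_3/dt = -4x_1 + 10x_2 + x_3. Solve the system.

x_1(t) = K_1e^(-t), x_2(t) = K_2e^(-4t), x_3(t) = 2K_1e^(-t) - 2K_2e^(-4t) + K_3e^(t)

Coefficient matrix A = [[-1, 0, 0], [0, -4, 0], [-4, 10, 1]].
det(A - λI) = 0 gives eigenvalues λ = -1, -4, 1.
For λ=-1: eigenvector (1,0,2).
For λ=-4: eigenvector (0,1,-2).
For λ=1: eigenvector (0,0,1).
General solution: K_1e^(-t)(1,0,2) + K_2e^(-4t)(0,1,-2) + K_3e^(t)(0,0,1).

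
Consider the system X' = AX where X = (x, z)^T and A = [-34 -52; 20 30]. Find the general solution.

x(t) = 3C_1e^(-2t)sin(4t) - 2C_1e^(-2t)cos(4t) - 2C_2e^(-2t)sin(4t) - 3C_2e^(-2t)cos(4t), z(t) = -2C_1e^(-2t)sin(4t) + C_1e^(-2t)cos(4t) + C_2e^(-2t)sin(4t) + 2C_2e^(-2t)cos(4t)

Coefficient matrix A = [[-34, -52], [20, 30]].
Characteristic polynomial det(A - λI) = λ^2 + 4λ + 20 = 0.
Eigenvalues λ = -2 ± 4i (complex conjugate pair).
For λ=-2+4i: an eigenvector is (-2,1) - i(3,-2) = (-2 - 3i, 1 + 2i).
A real fundamental pair from Re and Im of e^((-2+4i)t)v: X_1 = e^(-2t)(cos(4t)·(-2,1) + sin(4t)·(3,-2)), X_2 = e^(-2t)(sin(4t)·(-2,1) - cos(4t)·(3,-2)).
General solution: C_1X_1 + C_2X_2.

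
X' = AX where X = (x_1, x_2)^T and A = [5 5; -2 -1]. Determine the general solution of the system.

Coefficient matrix A = [[5, 5], [-2, -1]].
Characteristic polynomial det(A - λI) = λ^2 - 4λ + 5 = 0.
Eigenvalues λ = 2 ± i (complex conjugate pair).
For λ=2+i: an eigenvector is (-2,1) - i(-1,1) = (-2 + i, 1 - i).
A real fundamental pair from Re and Im of e^((2+i)t)v: X_1 = e^(2t)(cos(t)·(-2,1) + sin(t)·(-1,1)), X_2 = e^(2t)(sin(t)·(-2,1) - cos(t)·(-1,1)).
General solution: K_1X_1 + K_2X_2.

x_1(t) = -K_1e^(2t)sin(t) - 2K_1e^(2t)cos(t) - 2K_2e^(2t)sin(t) + K_2e^(2t)cos(t), x_2(t) = K_1e^(2t)sin(t) + K_1e^(2t)cos(t) + K_2e^(2t)sin(t) - K_2e^(2t)cos(t)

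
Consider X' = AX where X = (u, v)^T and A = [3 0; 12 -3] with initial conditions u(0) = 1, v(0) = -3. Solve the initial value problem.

u(t) = e^(3t), v(t) = 2e^(3t) - 5e^(-3t)

Coefficient matrix A = [[3, 0], [12, -3]].
Characteristic polynomial det(A - λI) = λ^2 - 9 = 0.
Eigenvalues λ = -3, 3.
For λ=-3: (A-λI) row 1 is [6, 0], so an eigenvector is (0, -1).
For λ=3: (A-λI) row 2 is [12, -6], so an eigenvector is (1, 2).
General solution: C_1e^(-3t)(0,-1) + C_2e^(3t)(1,2).
Applying u(0)=1, v(0)=-3 gives C_1=5, C_2=1.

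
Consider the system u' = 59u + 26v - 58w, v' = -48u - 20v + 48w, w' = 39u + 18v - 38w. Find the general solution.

u(t) = 2c_1e^(4t) + c_2e^(t) - 4c_3e^(-4t), v(t) = -2c_1e^(4t) + 3c_3e^(-4t), w(t) = c_1e^(4t) + c_2e^(t) - 3c_3e^(-4t)

Coefficient matrix A = [[59, 26, -58], [-48, -20, 48], [39, 18, -38]].
det(A - λI) = 0 gives eigenvalues λ = 4, 1, -4.
For λ=4: eigenvector (2,-2,1).
For λ=1: eigenvector (1,0,1).
For λ=-4: eigenvector (-4,3,-3).
General solution: c_1e^(4t)(2,-2,1) + c_2e^(t)(1,0,1) + c_3e^(-4t)(-4,3,-3).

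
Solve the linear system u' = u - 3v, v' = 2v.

Coefficient matrix A = [[1, -3], [0, 2]].
Characteristic polynomial det(A - λI) = λ^2 - 3λ + 2 = 0.
Eigenvalues λ = 1, 2.
For λ=1: (A-λI) row 1 is [0, -3], so an eigenvector is (-1, 0).
For λ=2: (A-λI) row 1 is [-1, -3], so an eigenvector is (-3, 1).
General solution: K_1e^(t)(-1,0) + K_2e^(2t)(-3,1).

u(t) = -K_1e^(t) - 3K_2e^(2t), v(t) = K_2e^(2t)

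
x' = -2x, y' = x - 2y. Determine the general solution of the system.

x(t) = K_2e^(-2t), y(t) = K_1e^(-2t) + K_2te^(-2t) + 3K_2e^(-2t)

Coefficient matrix A = [[-2, 0], [1, -2]].
Characteristic polynomial det(A - λI) = λ^2 + 4λ + 4 = 0.
Single eigenvalue λ = -2 with algebraic multiplicity 2.
Eigenvector v = (0,1); generalized eigenvector w with (A-λI)w=v is (1,3).
General solution: e^(-2t)[K_1·v + K_2·(t·v + w)].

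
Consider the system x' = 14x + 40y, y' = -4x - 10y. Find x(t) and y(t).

Coefficient matrix A = [[14, 40], [-4, -10]].
Characteristic polynomial det(A - λI) = λ^2 - 4λ + 20 = 0.
Eigenvalues λ = 2 ± 4i (complex conjugate pair).
For λ=2+4i: an eigenvector is (3,-1) - i(-1,0) = (3 + i, -1).
A real fundamental pair from Re and Im of e^((2+4i)t)v: X_1 = e^(2t)(cos(4t)·(3,-1) + sin(4t)·(-1,0)), X_2 = e^(2t)(sin(4t)·(3,-1) - cos(4t)·(-1,0)).
General solution: K_1X_1 + K_2X_2.

x(t) = -K_1e^(2t)sin(4t) + 3K_1e^(2t)cos(4t) + 3K_2e^(2t)sin(4t) + K_2e^(2t)cos(4t), y(t) = -K_1e^(2t)cos(4t) - K_2e^(2t)sin(4t)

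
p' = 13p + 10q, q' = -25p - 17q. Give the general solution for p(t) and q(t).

p(t) = c_1e^(-2t)sin(5t) - c_1e^(-2t)cos(5t) - c_2e^(-2t)sin(5t) - c_2e^(-2t)cos(5t), q(t) = -c_1e^(-2t)sin(5t) + 2c_1e^(-2t)cos(5t) + 2c_2e^(-2t)sin(5t) + c_2e^(-2t)cos(5t)

Coefficient matrix A = [[13, 10], [-25, -17]].
Characteristic polynomial det(A - λI) = λ^2 + 4λ + 29 = 0.
Eigenvalues λ = -2 ± 5i (complex conjugate pair).
For λ=-2+5i: an eigenvector is (-1,2) - i(1,-1) = (-1 - i, 2 + i).
A real fundamental pair from Re and Im of e^((-2+5i)t)v: X_1 = e^(-2t)(cos(5t)·(-1,2) + sin(5t)·(1,-1)), X_2 = e^(-2t)(sin(5t)·(-1,2) - cos(5t)·(1,-1)).
General solution: c_1X_1 + c_2X_2.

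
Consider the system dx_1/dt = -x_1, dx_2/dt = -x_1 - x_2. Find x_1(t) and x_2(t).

x_1(t) = c_2e^(-t), x_2(t) = -c_1e^(-t) - c_2te^(-t) + c_2e^(-t)

Coefficient matrix A = [[-1, 0], [-1, -1]].
Characteristic polynomial det(A - λI) = λ^2 + 2λ + 1 = 0.
Single eigenvalue λ = -1 with algebraic multiplicity 2.
Eigenvector v = (0,-1); generalized eigenvector w with (A-λI)w=v is (1,1).
General solution: e^(-t)[c_1·v + c_2·(t·v + w)].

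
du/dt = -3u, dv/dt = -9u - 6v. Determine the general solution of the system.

Coefficient matrix A = [[-3, 0], [-9, -6]].
Characteristic polynomial det(A - λI) = λ^2 + 9λ + 18 = 0.
Eigenvalues λ = -6, -3.
For λ=-6: (A-λI) row 1 is [3, 0], so an eigenvector is (0, 1).
For λ=-3: (A-λI) row 2 is [-9, -3], so an eigenvector is (1, -3).
General solution: c_1e^(-6t)(0,1) + c_2e^(-3t)(1,-3).

u(t) = c_2e^(-3t), v(t) = c_1e^(-6t) - 3c_2e^(-3t)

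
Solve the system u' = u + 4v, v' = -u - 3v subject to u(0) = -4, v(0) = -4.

Coefficient matrix A = [[1, 4], [-1, -3]].
Characteristic polynomial det(A - λI) = λ^2 + 2λ + 1 = 0.
Single eigenvalue λ = -1 with algebraic multiplicity 2.
Eigenvector v = (2,-1); generalized eigenvector w with (A-λI)w=v is (-1,1).
General solution: e^(-t)[c_1·v + c_2·(t·v + w)].
Applying u(0)=-4, v(0)=-4 gives c_1=-8, c_2=-12.

u(t) = -24te^(-t) - 4e^(-t), v(t) = 12te^(-t) - 4e^(-t)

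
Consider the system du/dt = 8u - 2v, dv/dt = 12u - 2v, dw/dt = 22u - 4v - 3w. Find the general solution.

u(t) = K_1e^(2t) + K_2e^(4t), v(t) = 3K_1e^(2t) + 2K_2e^(4t), w(t) = 2K_1e^(2t) + 2K_2e^(4t) + K_3e^(-3t)

Coefficient matrix A = [[8, -2, 0], [12, -2, 0], [22, -4, -3]].
det(A - λI) = 0 gives eigenvalues λ = 2, 4, -3.
For λ=2: eigenvector (1,3,2).
For λ=4: eigenvector (1,2,2).
For λ=-3: eigenvector (0,0,1).
General solution: K_1e^(2t)(1,3,2) + K_2e^(4t)(1,2,2) + K_3e^(-3t)(0,0,1).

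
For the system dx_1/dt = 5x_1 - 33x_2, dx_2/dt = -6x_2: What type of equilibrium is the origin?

A = [[5,-33],[0,-6]]; det(A-λI) = λ^2 + λ - 30.
λ = -6, 5: opposite signs.

saddle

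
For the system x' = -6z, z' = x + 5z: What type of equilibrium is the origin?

unstable node

A = [[0,-6],[1,5]]; det(A-λI) = λ^2 - 5λ + 6.
λ = 3, 2: both positive.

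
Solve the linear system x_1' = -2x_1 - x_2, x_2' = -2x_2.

x_1(t) = c_1e^(-2t) + c_2te^(-2t) - 2c_2e^(-2t), x_2(t) = -c_2e^(-2t)

Coefficient matrix A = [[-2, -1], [0, -2]].
Characteristic polynomial det(A - λI) = λ^2 + 4λ + 4 = 0.
Single eigenvalue λ = -2 with algebraic multiplicity 2.
Eigenvector v = (1,0); generalized eigenvector w with (A-λI)w=v is (-2,-1).
General solution: e^(-2t)[c_1·v + c_2·(t·v + w)].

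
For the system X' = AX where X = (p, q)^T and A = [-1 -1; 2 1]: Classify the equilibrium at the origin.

center

A = [[-1,-1],[2,1]]; det(A-λI) = λ^2 + 1.
λ = 0 ± i: zero real part.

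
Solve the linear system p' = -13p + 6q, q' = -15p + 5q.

p(t) = C_1e^(-4t)sin(3t) - C_1e^(-4t)cos(3t) - C_2e^(-4t)sin(3t) - C_2e^(-4t)cos(3t), q(t) = 2C_1e^(-4t)sin(3t) - C_1e^(-4t)cos(3t) - C_2e^(-4t)sin(3t) - 2C_2e^(-4t)cos(3t)

Coefficient matrix A = [[-13, 6], [-15, 5]].
Characteristic polynomial det(A - λI) = λ^2 + 8λ + 25 = 0.
Eigenvalues λ = -4 ± 3i (complex conjugate pair).
For λ=-4+3i: an eigenvector is (-1,-1) - i(1,2) = (-1 - i, -1 - 2i).
A real fundamental pair from Re and Im of e^((-4+3i)t)v: X_1 = e^(-4t)(cos(3t)·(-1,-1) + sin(3t)·(1,2)), X_2 = e^(-4t)(sin(3t)·(-1,-1) - cos(3t)·(1,2)).
General solution: C_1X_1 + C_2X_2.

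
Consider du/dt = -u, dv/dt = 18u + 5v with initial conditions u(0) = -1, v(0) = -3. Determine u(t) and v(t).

Coefficient matrix A = [[-1, 0], [18, 5]].
Characteristic polynomial det(A - λI) = λ^2 - 4λ - 5 = 0.
Eigenvalues λ = 5, -1.
For λ=5: (A-λI) row 1 is [-6, 0], so an eigenvector is (0, 1).
For λ=-1: (A-λI) row 2 is [18, 6], so an eigenvector is (1, -3).
General solution: C_1e^(5t)(0,1) + C_2e^(-t)(1,-3).
Applying u(0)=-1, v(0)=-3 gives C_1=-6, C_2=-1.

u(t) = -e^(-t), v(t) = -6e^(5t) + 3e^(-t)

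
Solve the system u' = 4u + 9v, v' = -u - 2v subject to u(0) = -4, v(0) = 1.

Coefficient matrix A = [[4, 9], [-1, -2]].
Characteristic polynomial det(A - λI) = λ^2 - 2λ + 1 = 0.
Single eigenvalue λ = 1 with algebraic multiplicity 2.
Eigenvector v = (-3,1); generalized eigenvector w with (A-λI)w=v is (-1,0).
General solution: e^(t)[C_1·v + C_2·(t·v + w)].
Applying u(0)=-4, v(0)=1 gives C_1=1, C_2=1.

u(t) = -3te^(t) - 4e^(t), v(t) = te^(t) + e^(t)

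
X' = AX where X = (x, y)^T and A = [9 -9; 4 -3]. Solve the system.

x(t) = 3C_1e^(3t) + 3C_2te^(3t) + 2C_2e^(3t), y(t) = 2C_1e^(3t) + 2C_2te^(3t) + C_2e^(3t)

Coefficient matrix A = [[9, -9], [4, -3]].
Characteristic polynomial det(A - λI) = λ^2 - 6λ + 9 = 0.
Single eigenvalue λ = 3 with algebraic multiplicity 2.
Eigenvector v = (3,2); generalized eigenvector w with (A-λI)w=v is (2,1).
General solution: e^(3t)[C_1·v + C_2·(t·v + w)].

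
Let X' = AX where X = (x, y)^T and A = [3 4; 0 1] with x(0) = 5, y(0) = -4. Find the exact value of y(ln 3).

A = [[3,4],[0,1]]; eigenvalues λ = 3, 1.
Eigenvectors: (1,0) for λ=3, (2,-1) for λ=1.
From the initial condition, c_1 = -3, c_2 = 4.
y(ln 3) = (-3)(3^3)(0) + (4)(3^1)(-1) = -12.

-12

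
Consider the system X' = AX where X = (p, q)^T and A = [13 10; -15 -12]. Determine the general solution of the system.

Coefficient matrix A = [[13, 10], [-15, -12]].
Characteristic polynomial det(A - λI) = λ^2 - λ - 6 = 0.
Eigenvalues λ = -2, 3.
For λ=-2: (A-λI) row 1 is [15, 10], so an eigenvector is (-2, 3).
For λ=3: (A-λI) row 1 is [10, 10], so an eigenvector is (1, -1).
General solution: C_1e^(-2t)(-2,3) + C_2e^(3t)(1,-1).

p(t) = -2C_1e^(-2t) + C_2e^(3t), q(t) = 3C_1e^(-2t) - C_2e^(3t)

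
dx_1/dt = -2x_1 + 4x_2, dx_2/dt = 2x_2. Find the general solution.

x_1(t) = -C_1e^(-2t) + C_2e^(2t), x_2(t) = C_2e^(2t)

Coefficient matrix A = [[-2, 4], [0, 2]].
Characteristic polynomial det(A - λI) = λ^2 - 4 = 0.
Eigenvalues λ = -2, 2.
For λ=-2: (A-λI) row 1 is [0, 4], so an eigenvector is (-1, 0).
For λ=2: (A-λI) row 1 is [-4, 4], so an eigenvector is (1, 1).
General solution: C_1e^(-2t)(-1,0) + C_2e^(2t)(1,1).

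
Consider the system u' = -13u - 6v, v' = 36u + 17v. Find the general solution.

u(t) = -C_1e^(5t) - C_2e^(-t), v(t) = 3C_1e^(5t) + 2C_2e^(-t)

Coefficient matrix A = [[-13, -6], [36, 17]].
Characteristic polynomial det(A - λI) = λ^2 - 4λ - 5 = 0.
Eigenvalues λ = 5, -1.
For λ=5: (A-λI) row 1 is [-18, -6], so an eigenvector is (-1, 3).
For λ=-1: (A-λI) row 1 is [-12, -6], so an eigenvector is (-1, 2).
General solution: C_1e^(5t)(-1,3) + C_2e^(-t)(-1,2).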